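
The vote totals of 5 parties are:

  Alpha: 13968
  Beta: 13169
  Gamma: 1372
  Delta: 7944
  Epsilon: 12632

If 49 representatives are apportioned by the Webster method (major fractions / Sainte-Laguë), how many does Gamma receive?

Standard divisor 49085/49 ≈ 1001.735; standard quotas: Alpha 13.944, Beta 13.146, Gamma 1.370, Delta 7.930, Epsilon 12.610.
Rounding to the nearest integer gives Alpha 14, Beta 13, Gamma 1, Delta 8, Epsilon 13 — total 49, matching the house size, so no adjustment is needed.
Gamma receives 1.

1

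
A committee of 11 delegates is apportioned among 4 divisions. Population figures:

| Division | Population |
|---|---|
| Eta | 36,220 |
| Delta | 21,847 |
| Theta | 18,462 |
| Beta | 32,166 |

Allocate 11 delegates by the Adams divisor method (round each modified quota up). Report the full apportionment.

Eta 4; Delta 2; Theta 2; Beta 3

Standard divisor 108695/11 ≈ 9881.364; standard quotas: Eta 3.665, Delta 2.211, Theta 1.868, Beta 3.255.
Rounding up gives 4, 3, 2, 4 = 13 seats, so the divisor must be adjusted.
With modified divisor 11500: modified quotas Eta 3.150, Delta 1.900, Theta 1.605, Beta 2.797.
Rounding up: Eta 4, Delta 2, Theta 2, Beta 3 (total 11).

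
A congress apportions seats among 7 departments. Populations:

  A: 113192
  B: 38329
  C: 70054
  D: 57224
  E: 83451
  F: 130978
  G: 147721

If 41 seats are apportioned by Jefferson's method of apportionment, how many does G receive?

10

Standard divisor 640949/41 ≈ 15632.902; standard quotas: A 7.241, B 2.452, C 4.481, D 3.660, E 5.338, F 8.378, G 9.449.
Rounding down gives 7, 2, 4, 3, 5, 8, 9 = 38 seats, so the divisor must be adjusted.
With modified divisor 14200: modified quotas A 7.971, B 2.699, C 4.933, D 4.030, E 5.877, F 9.224, G 10.403.
Rounding down: A 7, B 2, C 4, D 4, E 5, F 9, G 10 (total 41).
G receives 10.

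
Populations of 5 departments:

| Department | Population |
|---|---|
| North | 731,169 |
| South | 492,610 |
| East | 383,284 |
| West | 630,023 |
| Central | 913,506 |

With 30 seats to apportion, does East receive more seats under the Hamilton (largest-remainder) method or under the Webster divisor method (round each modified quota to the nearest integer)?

Webster

Hamilton: North 7, South 5, East 3, West 6, Central 9.
Webster: North 7, South 5, East 4, West 6, Central 8.
East gets 3 under Hamilton and 4 under Webster.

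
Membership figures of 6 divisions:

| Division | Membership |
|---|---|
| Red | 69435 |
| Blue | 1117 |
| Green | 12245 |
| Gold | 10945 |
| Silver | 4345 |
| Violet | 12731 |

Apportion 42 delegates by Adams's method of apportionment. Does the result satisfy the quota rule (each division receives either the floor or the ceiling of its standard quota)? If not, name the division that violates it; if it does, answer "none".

Standard quotas: Red 26.316, Blue 0.423, Green 4.641, Gold 4.148, Silver 1.647, Violet 4.825.
Adams allocation: Red 25, Blue 1, Green 5, Gold 4, Silver 2, Violet 5.
Red has quota 26.316 (lower 26, upper 27) but receives 25 — outside the quota interval.

Red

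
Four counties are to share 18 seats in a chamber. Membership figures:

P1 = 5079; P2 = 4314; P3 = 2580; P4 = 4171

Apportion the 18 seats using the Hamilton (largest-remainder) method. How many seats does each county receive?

P1=6, P2=5, P3=3, P4=4

Standard divisor: 16144 ÷ 18 ≈ 896.889.
Standard quotas: P1 5.6629, P2 4.8100, P3 2.8766, P4 4.6505.
Lower quotas: P1 5, P2 4, P3 2, P4 4 (sum 15, leaving 3 seats).
Remainders in descending order: P3 0.8766, P2 0.8100, P1 0.6629, P4 0.6505.
Largest remainders: P3, P2, P1 receive the extra seats.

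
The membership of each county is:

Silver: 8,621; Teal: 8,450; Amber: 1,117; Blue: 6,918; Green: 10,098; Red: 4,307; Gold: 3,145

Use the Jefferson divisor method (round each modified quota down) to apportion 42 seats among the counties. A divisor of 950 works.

Silver: 9, Teal: 8, Amber: 1, Blue: 7, Green: 10, Red: 4, Gold: 3

With modified divisor 950: modified quotas Silver 9.075, Teal 8.895, Amber 1.176, Blue 7.282, Green 10.629, Red 4.534, Gold 3.311.
Rounding down: Silver 9, Teal 8, Amber 1, Blue 7, Green 10, Red 4, Gold 3 (total 42).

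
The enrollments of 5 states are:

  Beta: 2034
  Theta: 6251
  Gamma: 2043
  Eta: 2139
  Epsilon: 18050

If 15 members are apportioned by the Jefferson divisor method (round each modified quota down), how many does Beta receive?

Standard divisor 30517/15 ≈ 2034.467; standard quotas: Beta 1.000, Theta 3.073, Gamma 1.004, Eta 1.051, Epsilon 8.872.
Rounding down gives 0, 3, 1, 1, 8 = 13 seats, so the divisor must be adjusted.
With modified divisor 1900: modified quotas Beta 1.071, Theta 3.290, Gamma 1.075, Eta 1.126, Epsilon 9.500.
Rounding down: Beta 1, Theta 3, Gamma 1, Eta 1, Epsilon 9 (total 15).
Beta receives 1.

1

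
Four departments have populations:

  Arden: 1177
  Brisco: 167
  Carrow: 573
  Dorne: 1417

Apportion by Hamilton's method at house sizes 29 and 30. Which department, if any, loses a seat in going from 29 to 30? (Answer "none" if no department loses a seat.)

At 29 seats: Arden 10, Brisco 2, Carrow 5, Dorne 12.
At 30 seats: Arden 11, Brisco 1, Carrow 5, Dorne 13.
Brisco drops from 2 to 1.

Brisco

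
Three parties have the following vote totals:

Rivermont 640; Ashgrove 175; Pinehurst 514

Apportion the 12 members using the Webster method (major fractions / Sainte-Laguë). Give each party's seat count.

Rivermont: 6; Ashgrove: 2; Pinehurst: 4

Standard divisor 1329/12 ≈ 110.75; standard quotas: Rivermont 5.779, Ashgrove 1.580, Pinehurst 4.641.
Rounding to the nearest integer gives 6, 2, 5 = 13 seats, so the divisor must be adjusted.
With modified divisor 115: modified quotas Rivermont 5.565, Ashgrove 1.522, Pinehurst 4.470.
Rounding to the nearest integer: Rivermont 6, Ashgrove 2, Pinehurst 4 (total 12).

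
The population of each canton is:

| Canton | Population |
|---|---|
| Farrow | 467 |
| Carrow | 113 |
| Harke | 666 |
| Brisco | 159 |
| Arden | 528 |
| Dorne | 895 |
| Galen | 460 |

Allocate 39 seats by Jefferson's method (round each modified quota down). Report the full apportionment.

Standard divisor 3288/39 ≈ 84.308; standard quotas: Farrow 5.539, Carrow 1.340, Harke 7.900, Brisco 1.886, Arden 6.263, Dorne 10.616, Galen 5.456.
Rounding down gives 5, 1, 7, 1, 6, 10, 5 = 35 seats, so the divisor must be adjusted.
With modified divisor 77: modified quotas Farrow 6.065, Carrow 1.468, Harke 8.649, Brisco 2.065, Arden 6.857, Dorne 11.623, Galen 5.974.
Rounding down: Farrow 6, Carrow 1, Harke 8, Brisco 2, Arden 6, Dorne 11, Galen 5 (total 39).

Farrow: 6, Carrow: 1, Harke: 8, Brisco: 2, Arden: 6, Dorne: 11, Galen: 5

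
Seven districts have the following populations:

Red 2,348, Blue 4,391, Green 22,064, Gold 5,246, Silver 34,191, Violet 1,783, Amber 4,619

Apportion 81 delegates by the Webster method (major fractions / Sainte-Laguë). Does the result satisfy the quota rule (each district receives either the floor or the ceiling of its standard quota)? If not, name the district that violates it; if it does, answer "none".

Standard quotas: Red 2.548, Blue 4.765, Green 23.943, Gold 5.693, Silver 37.103, Violet 1.935, Amber 5.012.
Webster allocation: Red 3, Blue 5, Green 24, Gold 6, Silver 36, Violet 2, Amber 5.
Silver has quota 37.103 (lower 37, upper 38) but receives 36 — outside the quota interval.

Silver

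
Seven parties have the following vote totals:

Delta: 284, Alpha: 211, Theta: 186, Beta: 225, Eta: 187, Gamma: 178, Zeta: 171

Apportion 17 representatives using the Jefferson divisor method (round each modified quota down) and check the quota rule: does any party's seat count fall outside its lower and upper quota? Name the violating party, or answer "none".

Standard quotas: Delta 3.348, Alpha 2.488, Theta 2.193, Beta 2.653, Eta 2.205, Gamma 2.098, Zeta 2.016.
Jefferson allocation: Delta 4, Alpha 2, Theta 2, Beta 3, Eta 2, Gamma 2, Zeta 2.
Every allocation lies between the lower and upper quota.

none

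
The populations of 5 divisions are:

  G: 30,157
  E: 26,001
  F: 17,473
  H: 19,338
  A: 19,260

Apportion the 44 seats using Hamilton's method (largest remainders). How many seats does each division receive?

G 12; E 10; F 7; H 8; A 7

Total 112229; standard divisor 112229/44 ≈ 2550.659.
Standard quotas: G 11.8232, E 10.1938, F 6.8504, H 7.5816, A 7.5510.
Lower quotas: G 11, E 10, F 6, H 7, A 7 (sum 41, leaving 3 seats).
Remainders in descending order: F 0.8504, G 0.8232, H 0.5816, A 0.5510, E 0.1938.
Largest remainders: F, G, H receive the extra seats.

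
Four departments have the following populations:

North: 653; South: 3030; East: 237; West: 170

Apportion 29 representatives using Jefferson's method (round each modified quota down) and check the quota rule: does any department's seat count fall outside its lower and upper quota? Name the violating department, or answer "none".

South

Standard quotas: North 4.630, South 21.484, East 1.680, West 1.205.
Jefferson allocation: North 4, South 23, East 1, West 1.
South has quota 21.484 (lower 21, upper 22) but receives 23 — outside the quota interval.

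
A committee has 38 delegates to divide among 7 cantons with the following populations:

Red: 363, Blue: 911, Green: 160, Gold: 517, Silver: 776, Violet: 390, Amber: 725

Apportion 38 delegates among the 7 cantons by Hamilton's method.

Red=4; Blue=9; Green=1; Gold=5; Silver=8; Violet=4; Amber=7

Total 3842; standard divisor 3842/38 ≈ 101.105.
Standard quotas: Red 3.590, Blue 9.010, Green 1.583, Gold 5.113, Silver 7.675, Violet 3.857, Amber 7.171.
Lower quotas: Red 3, Blue 9, Green 1, Gold 5, Silver 7, Violet 3, Amber 7 (sum 35, leaving 3 seats).
Remainders in descending order: Violet 0.857, Silver 0.675, Red 0.590, Green 0.583, Amber 0.171, Gold 0.113, Blue 0.010.
The surplus seats go to Violet, Silver, Red.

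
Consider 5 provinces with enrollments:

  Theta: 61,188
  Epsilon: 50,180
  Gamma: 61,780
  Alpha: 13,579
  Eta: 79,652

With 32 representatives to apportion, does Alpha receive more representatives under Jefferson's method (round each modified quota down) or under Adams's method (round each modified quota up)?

Jefferson: Theta 7, Epsilon 6, Gamma 8, Alpha 1, Eta 10.
Adams: Theta 7, Epsilon 6, Gamma 7, Alpha 2, Eta 10.
Alpha gets 1 under Jefferson and 2 under Adams.

Adams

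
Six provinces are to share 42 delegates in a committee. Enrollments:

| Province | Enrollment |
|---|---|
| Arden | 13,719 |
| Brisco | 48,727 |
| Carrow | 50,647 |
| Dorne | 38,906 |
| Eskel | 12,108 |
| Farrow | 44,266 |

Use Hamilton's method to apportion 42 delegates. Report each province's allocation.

Arden=3, Brisco=10, Carrow=10, Dorne=8, Eskel=2, Farrow=9

The standard divisor is 208373/42 ≈ 4961.262.
Standard quotas: Arden 2.7652, Brisco 9.8215, Carrow 10.2085, Dorne 7.8420, Eskel 2.4405, Farrow 8.9223.
Lower quotas: Arden 2, Brisco 9, Carrow 10, Dorne 7, Eskel 2, Farrow 8 (sum 38, leaving 4 seats).
Remainders in descending order: Farrow 0.9223, Dorne 0.8420, Brisco 0.8215, Arden 0.7652, Eskel 0.4405, Carrow 0.2085.
The surplus seats go to Farrow, Dorne, Brisco, Arden.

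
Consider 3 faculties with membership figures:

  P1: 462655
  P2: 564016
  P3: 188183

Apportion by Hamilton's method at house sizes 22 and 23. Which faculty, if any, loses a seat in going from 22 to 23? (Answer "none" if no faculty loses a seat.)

At 22 seats: P1 8, P2 10, P3 4.
At 23 seats: P1 9, P2 11, P3 3.
P3 drops from 4 to 3.

P3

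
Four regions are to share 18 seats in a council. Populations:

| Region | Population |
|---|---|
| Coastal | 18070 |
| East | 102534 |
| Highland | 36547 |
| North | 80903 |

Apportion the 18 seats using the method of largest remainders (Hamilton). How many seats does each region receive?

Coastal: 1; East: 8; Highland: 3; North: 6

Total 238054; standard divisor 238054/18 ≈ 13225.222.
Standard quotas: Coastal 1.3663, East 7.7529, Highland 2.7634, North 6.1173.
Lower quotas: Coastal 1, East 7, Highland 2, North 6 (sum 16, leaving 2 seats).
Remainders in descending order: Highland 0.7634, East 0.7529, Coastal 0.3663, North 0.1173.
The surplus seats go to Highland, East.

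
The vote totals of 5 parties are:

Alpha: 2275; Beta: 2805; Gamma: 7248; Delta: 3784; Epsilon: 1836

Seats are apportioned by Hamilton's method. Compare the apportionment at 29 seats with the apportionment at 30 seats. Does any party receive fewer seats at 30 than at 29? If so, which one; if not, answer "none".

At 29 seats: Alpha 4, Beta 4, Gamma 12, Delta 6, Epsilon 3.
At 30 seats: Alpha 4, Beta 5, Gamma 12, Delta 6, Epsilon 3.
No party's allocation decreased.

none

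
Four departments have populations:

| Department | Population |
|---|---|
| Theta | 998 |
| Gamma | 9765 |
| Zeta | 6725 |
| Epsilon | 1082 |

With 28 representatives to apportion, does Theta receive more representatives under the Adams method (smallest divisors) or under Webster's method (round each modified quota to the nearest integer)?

Adams: Theta 2, Gamma 14, Zeta 10, Epsilon 2.
Webster: Theta 1, Gamma 15, Zeta 10, Epsilon 2.
Theta gets 2 under Adams and 1 under Webster.

Adams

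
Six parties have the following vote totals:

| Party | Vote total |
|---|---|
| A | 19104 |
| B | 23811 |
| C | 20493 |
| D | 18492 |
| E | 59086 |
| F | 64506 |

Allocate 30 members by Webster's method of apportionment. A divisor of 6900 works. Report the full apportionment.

With modified divisor 6900: modified quotas A 2.769, B 3.451, C 2.970, D 2.680, E 8.563, F 9.349.
Rounding to the nearest integer: A 3, B 3, C 3, D 3, E 9, F 9 (total 30).

A: 3; B: 3; C: 3; D: 3; E: 9; F: 9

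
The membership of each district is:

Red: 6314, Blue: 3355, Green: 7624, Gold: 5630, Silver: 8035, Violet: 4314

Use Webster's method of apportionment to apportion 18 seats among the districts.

Standard divisor 35272/18 ≈ 1959.556; standard quotas: Red 3.222, Blue 1.712, Green 3.891, Gold 2.873, Silver 4.100, Violet 2.202.
Rounding to the nearest integer gives Red 3, Blue 2, Green 4, Gold 3, Silver 4, Violet 2 — total 18, matching the house size, so no adjustment is needed.

Red=3; Blue=2; Green=4; Gold=3; Silver=4; Violet=2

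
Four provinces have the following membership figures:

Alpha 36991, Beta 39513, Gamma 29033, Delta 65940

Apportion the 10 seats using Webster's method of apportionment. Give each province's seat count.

Alpha 2, Beta 2, Gamma 2, Delta 4

Standard divisor 171477/10 ≈ 17147.7; standard quotas: Alpha 2.157, Beta 2.304, Gamma 1.693, Delta 3.845.
Rounding to the nearest integer gives Alpha 2, Beta 2, Gamma 2, Delta 4 — total 10, matching the house size, so no adjustment is needed.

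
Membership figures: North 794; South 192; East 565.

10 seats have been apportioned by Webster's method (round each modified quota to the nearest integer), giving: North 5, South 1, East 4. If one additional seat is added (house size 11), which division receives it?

Priority for the next seat is population ÷ (current seats + 0.5).
Priorities: North 144.364, South 128.000, East 125.556.
Highest priority: North.

North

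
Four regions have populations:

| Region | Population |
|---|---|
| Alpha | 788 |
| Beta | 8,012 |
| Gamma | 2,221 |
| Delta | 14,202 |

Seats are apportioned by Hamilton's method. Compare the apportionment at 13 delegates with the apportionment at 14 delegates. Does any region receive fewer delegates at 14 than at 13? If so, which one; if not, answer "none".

At 13 seats: Alpha 1, Beta 4, Gamma 1, Delta 7.
At 14 seats: Alpha 0, Beta 5, Gamma 1, Delta 8.
Alpha drops from 1 to 0.

Alpha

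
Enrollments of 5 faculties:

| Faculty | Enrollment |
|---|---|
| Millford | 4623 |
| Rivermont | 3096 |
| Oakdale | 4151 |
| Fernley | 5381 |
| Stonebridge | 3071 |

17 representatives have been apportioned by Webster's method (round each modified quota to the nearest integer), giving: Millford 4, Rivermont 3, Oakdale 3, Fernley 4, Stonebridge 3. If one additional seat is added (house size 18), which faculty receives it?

Priority for the next seat is population ÷ (current seats + 0.5).
Priorities: Millford 1027.333, Rivermont 884.571, Oakdale 1186.000, Fernley 1195.778, Stonebridge 877.429.
Highest priority: Fernley.

Fernley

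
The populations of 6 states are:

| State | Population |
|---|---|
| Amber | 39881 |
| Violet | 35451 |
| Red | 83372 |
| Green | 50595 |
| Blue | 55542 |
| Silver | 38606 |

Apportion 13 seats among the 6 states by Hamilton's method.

Amber=2, Violet=1, Red=4, Green=2, Blue=2, Silver=2

Standard divisor: 303447 ÷ 13 ≈ 23342.077.
Standard quotas: Amber 1.7085, Violet 1.5188, Red 3.5717, Green 2.1675, Blue 2.3795, Silver 1.6539.
Lower quotas: Amber 1, Violet 1, Red 3, Green 2, Blue 2, Silver 1 (sum 10, leaving 3 seats).
Remainders in descending order: Amber 0.7085, Silver 0.6539, Red 0.5717, Violet 0.5188, Blue 0.3795, Green 0.1675.
Largest remainders: Amber, Silver, Red receive the extra seats.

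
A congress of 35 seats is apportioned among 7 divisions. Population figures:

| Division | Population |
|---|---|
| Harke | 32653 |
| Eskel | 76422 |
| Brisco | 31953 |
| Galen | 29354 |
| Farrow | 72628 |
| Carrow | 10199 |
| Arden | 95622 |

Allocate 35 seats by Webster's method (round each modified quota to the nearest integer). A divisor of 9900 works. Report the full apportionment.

With modified divisor 9900: modified quotas Harke 3.298, Eskel 7.719, Brisco 3.228, Galen 2.965, Farrow 7.336, Carrow 1.030, Arden 9.659.
Rounding to the nearest integer: Harke 3, Eskel 8, Brisco 3, Galen 3, Farrow 7, Carrow 1, Arden 10 (total 35).

Harke=3, Eskel=8, Brisco=3, Galen=3, Farrow=7, Carrow=1, Arden=10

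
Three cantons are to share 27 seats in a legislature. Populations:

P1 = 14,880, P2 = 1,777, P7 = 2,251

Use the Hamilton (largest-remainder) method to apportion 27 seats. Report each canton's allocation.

P1=21; P2=3; P7=3

Total 18908; standard divisor 18908/27 ≈ 700.296.
Standard quotas: P1 21.2481, P2 2.5375, P7 3.2144.
Lower quotas: P1 21, P2 2, P7 3 (sum 26, leaving 1 seat).
Remainders in descending order: P2 0.5375, P1 0.2481, P7 0.2144.
Largest remainder: P2 receives the extra seat.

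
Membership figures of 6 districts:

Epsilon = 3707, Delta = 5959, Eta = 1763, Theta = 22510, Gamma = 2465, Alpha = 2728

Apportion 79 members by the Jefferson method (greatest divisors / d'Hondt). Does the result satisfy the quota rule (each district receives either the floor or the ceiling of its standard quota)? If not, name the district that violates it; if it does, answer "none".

Standard quotas: Epsilon 7.484, Delta 12.030, Eta 3.559, Theta 45.443, Gamma 4.976, Alpha 5.507.
Jefferson allocation: Epsilon 7, Delta 12, Eta 3, Theta 47, Gamma 5, Alpha 5.
Theta has quota 45.443 (lower 45, upper 46) but receives 47 — outside the quota interval.

Theta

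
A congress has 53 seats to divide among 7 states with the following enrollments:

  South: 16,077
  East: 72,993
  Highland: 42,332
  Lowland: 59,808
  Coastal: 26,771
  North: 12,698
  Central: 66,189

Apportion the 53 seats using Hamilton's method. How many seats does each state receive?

South: 3, East: 13, Highland: 7, Lowland: 11, Coastal: 5, North: 2, Central: 12

The standard divisor is 296868/53 ≈ 5601.283.
Standard quotas: South 2.8702, East 13.0315, Highland 7.5576, Lowland 10.6776, Coastal 4.7794, North 2.2670, Central 11.8168.
Lower quotas: South 2, East 13, Highland 7, Lowland 10, Coastal 4, North 2, Central 11 (sum 49, leaving 4 seats).
Remainders in descending order: South 0.8702, Central 0.8168, Coastal 0.7794, Lowland 0.6776, Highland 0.5576, North 0.2670, East 0.0315.
The surplus seats go to South, Central, Coastal, Lowland.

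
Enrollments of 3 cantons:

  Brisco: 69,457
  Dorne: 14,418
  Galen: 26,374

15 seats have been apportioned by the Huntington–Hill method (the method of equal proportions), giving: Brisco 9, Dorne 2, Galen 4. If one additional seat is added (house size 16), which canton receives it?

Brisco

Priority for the next seat is population ÷ (√(s·(s+1))).
Priorities: Brisco 7321.411, Dorne 5886.124, Galen 5897.406.
Highest priority: Brisco.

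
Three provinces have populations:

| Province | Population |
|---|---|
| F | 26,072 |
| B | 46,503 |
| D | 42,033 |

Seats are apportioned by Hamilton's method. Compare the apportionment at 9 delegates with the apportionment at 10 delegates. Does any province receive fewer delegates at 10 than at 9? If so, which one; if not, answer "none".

At 9 seats: F 2, B 4, D 3.
At 10 seats: F 2, B 4, D 4.
No province's allocation decreased.

none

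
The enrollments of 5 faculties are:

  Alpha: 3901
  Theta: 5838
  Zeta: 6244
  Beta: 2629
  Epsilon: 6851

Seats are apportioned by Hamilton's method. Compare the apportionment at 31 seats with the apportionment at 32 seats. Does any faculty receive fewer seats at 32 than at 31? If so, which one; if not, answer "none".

At 31 seats: Alpha 5, Theta 7, Zeta 8, Beta 3, Epsilon 8.
At 32 seats: Alpha 5, Theta 7, Zeta 8, Beta 3, Epsilon 9.
No faculty's allocation decreased.

none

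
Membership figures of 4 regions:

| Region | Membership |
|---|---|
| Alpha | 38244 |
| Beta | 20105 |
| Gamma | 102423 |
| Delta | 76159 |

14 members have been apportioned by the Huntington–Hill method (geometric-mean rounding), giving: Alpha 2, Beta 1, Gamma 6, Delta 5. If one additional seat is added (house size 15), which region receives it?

Gamma

Priority for the next seat is population ÷ (√(s·(s+1))).
Priorities: Alpha 15613.048, Beta 14216.382, Gamma 15804.212, Delta 13904.667.
Highest priority: Gamma.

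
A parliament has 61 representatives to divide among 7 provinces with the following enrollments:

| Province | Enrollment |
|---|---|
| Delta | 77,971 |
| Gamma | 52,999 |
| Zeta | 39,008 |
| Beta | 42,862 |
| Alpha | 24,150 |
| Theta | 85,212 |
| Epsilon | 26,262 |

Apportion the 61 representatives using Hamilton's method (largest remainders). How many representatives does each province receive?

Total 348464; standard divisor 348464/61 ≈ 5712.525.
Standard quotas: Delta 13.6491, Gamma 9.2777, Zeta 6.8285, Beta 7.5032, Alpha 4.2276, Theta 14.9167, Epsilon 4.5973.
Lower quotas: Delta 13, Gamma 9, Zeta 6, Beta 7, Alpha 4, Theta 14, Epsilon 4 (sum 57, leaving 4 seats).
Remainders in descending order: Theta 0.9167, Zeta 0.8285, Delta 0.6491, Epsilon 0.5973, Beta 0.5032, Gamma 0.2777, Alpha 0.2276.
The surplus seats go to Theta, Zeta, Delta, Epsilon.

Delta: 14, Gamma: 9, Zeta: 7, Beta: 7, Alpha: 4, Theta: 15, Epsilon: 5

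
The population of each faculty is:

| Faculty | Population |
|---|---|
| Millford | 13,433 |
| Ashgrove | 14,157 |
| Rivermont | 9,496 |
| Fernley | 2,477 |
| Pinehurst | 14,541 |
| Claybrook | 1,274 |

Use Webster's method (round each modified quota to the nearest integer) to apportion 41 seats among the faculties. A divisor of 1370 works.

With modified divisor 1370: modified quotas Millford 9.805, Ashgrove 10.334, Rivermont 6.931, Fernley 1.808, Pinehurst 10.614, Claybrook 0.930.
Rounding to the nearest integer: Millford 10, Ashgrove 10, Rivermont 7, Fernley 2, Pinehurst 11, Claybrook 1 (total 41).

Millford=10; Ashgrove=10; Rivermont=7; Fernley=2; Pinehurst=11; Claybrook=1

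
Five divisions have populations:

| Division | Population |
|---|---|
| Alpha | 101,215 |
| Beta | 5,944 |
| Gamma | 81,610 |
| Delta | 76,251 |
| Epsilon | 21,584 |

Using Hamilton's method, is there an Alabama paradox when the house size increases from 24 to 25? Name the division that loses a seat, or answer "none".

Beta

At 24 seats: Alpha 8, Beta 1, Gamma 7, Delta 6, Epsilon 2.
At 25 seats: Alpha 9, Beta 0, Gamma 7, Delta 7, Epsilon 2.
Beta drops from 1 to 0.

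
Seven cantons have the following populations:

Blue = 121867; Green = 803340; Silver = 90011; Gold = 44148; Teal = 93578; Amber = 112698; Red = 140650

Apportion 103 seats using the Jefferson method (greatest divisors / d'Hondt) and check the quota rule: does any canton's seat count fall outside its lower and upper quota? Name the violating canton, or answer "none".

Green

Standard quotas: Blue 8.926, Green 58.838, Silver 6.593, Gold 3.233, Teal 6.854, Amber 8.254, Red 10.302.
Jefferson allocation: Blue 9, Green 60, Silver 6, Gold 3, Teal 7, Amber 8, Red 10.
Green has quota 58.838 (lower 58, upper 59) but receives 60 — outside the quota interval.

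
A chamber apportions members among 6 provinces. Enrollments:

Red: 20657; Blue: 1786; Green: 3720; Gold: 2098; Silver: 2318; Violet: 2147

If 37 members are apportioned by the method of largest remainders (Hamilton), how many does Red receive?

23

Total 32726; standard divisor 32726/37 ≈ 884.486.
Standard quotas: Red 23.3548, Blue 2.0193, Green 4.2058, Gold 2.3720, Silver 2.6207, Violet 2.4274.
Lower quotas: Red 23, Blue 2, Green 4, Gold 2, Silver 2, Violet 2 (sum 35, leaving 2 seats).
Remainders in descending order: Silver 0.6207, Violet 0.4274, Gold 0.3720, Red 0.3548, Green 0.2058, Blue 0.0193.
The surplus seats go to Silver, Violet.
Red receives 23.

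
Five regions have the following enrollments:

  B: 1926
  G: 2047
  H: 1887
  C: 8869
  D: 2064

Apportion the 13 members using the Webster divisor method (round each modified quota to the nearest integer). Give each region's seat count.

Standard divisor 16793/13 ≈ 1291.769; standard quotas: B 1.491, G 1.585, H 1.461, C 6.866, D 1.598.
Rounding to the nearest integer gives B 1, G 2, H 1, C 7, D 2 — total 13, matching the house size, so no adjustment is needed.

B=1; G=2; H=1; C=7; D=2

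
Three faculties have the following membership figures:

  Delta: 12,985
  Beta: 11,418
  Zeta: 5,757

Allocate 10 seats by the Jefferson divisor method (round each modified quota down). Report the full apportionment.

Standard divisor 30160/10 ≈ 3016; standard quotas: Delta 4.305, Beta 3.786, Zeta 1.909.
Rounding down gives 4, 3, 1 = 8 seats, so the divisor must be adjusted.
With modified divisor 2700: modified quotas Delta 4.809, Beta 4.229, Zeta 2.132.
Rounding down: Delta 4, Beta 4, Zeta 2 (total 10).

Delta: 4; Beta: 4; Zeta: 2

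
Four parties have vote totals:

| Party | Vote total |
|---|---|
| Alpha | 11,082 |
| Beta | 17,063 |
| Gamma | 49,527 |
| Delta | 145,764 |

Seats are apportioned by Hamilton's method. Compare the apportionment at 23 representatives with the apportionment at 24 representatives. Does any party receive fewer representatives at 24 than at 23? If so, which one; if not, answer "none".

At 23 seats: Alpha 1, Beta 2, Gamma 5, Delta 15.
At 24 seats: Alpha 1, Beta 2, Gamma 5, Delta 16.
No party's allocation decreased.

none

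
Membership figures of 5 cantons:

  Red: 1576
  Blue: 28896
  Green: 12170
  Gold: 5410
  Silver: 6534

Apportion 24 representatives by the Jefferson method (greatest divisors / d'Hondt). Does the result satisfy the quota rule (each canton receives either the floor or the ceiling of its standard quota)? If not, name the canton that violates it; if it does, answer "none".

Standard quotas: Red 0.693, Blue 12.705, Green 5.351, Gold 2.379, Silver 2.873.
Jefferson allocation: Red 0, Blue 14, Green 5, Gold 2, Silver 3.
Blue has quota 12.705 (lower 12, upper 13) but receives 14 — outside the quota interval.

Blue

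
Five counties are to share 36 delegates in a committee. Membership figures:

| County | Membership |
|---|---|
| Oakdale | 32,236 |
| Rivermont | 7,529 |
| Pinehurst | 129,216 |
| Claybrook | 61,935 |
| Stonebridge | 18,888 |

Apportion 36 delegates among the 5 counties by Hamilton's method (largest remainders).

Oakdale=5, Rivermont=1, Pinehurst=18, Claybrook=9, Stonebridge=3

Total 249804; standard divisor 249804/36 = 6939.
Standard quotas: Oakdale 4.6456, Rivermont 1.0850, Pinehurst 18.6217, Claybrook 8.9256, Stonebridge 2.7220.
Lower quotas: Oakdale 4, Rivermont 1, Pinehurst 18, Claybrook 8, Stonebridge 2 (sum 33, leaving 3 seats).
Remainders in descending order: Claybrook 0.9256, Stonebridge 0.7220, Oakdale 0.6456, Pinehurst 0.6217, Rivermont 0.0850.
Largest remainders: Claybrook, Stonebridge, Oakdale receive the extra seats.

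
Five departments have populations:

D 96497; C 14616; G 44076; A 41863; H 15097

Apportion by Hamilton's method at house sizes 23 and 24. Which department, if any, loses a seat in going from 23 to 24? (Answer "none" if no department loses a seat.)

C

At 23 seats: D 10, C 2, G 5, A 4, H 2.
At 24 seats: D 11, C 1, G 5, A 5, H 2.
C drops from 2 to 1.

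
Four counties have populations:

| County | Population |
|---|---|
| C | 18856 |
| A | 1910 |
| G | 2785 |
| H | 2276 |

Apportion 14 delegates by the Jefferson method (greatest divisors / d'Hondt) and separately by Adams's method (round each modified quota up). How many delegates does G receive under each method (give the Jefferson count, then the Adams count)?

Jefferson: C 11, A 1, G 1, H 1.
Adams: C 9, A 1, G 2, H 2.
G gets 1 under Jefferson and 2 under Adams.

1 and 2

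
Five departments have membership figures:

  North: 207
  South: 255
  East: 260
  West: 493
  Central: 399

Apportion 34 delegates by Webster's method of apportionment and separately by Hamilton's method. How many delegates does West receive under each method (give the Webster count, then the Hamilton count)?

Webster: North 4, South 5, East 6, West 11, Central 8.
Hamilton: North 4, South 5, East 6, West 10, Central 9.
West gets 11 under Webster and 10 under Hamilton.

11 and 10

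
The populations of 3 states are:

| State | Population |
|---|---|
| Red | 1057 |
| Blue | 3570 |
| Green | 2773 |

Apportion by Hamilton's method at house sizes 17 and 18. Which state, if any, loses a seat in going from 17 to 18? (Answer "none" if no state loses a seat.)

At 17 seats: Red 3, Blue 8, Green 6.
At 18 seats: Red 2, Blue 9, Green 7.
Red drops from 3 to 2.

Red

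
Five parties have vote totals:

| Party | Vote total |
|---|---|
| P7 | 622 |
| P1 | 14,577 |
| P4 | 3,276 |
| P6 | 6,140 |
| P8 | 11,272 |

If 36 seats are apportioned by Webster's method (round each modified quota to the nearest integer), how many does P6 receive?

6

Standard divisor 35887/36 ≈ 996.861; standard quotas: P7 0.624, P1 14.623, P4 3.286, P6 6.159, P8 11.307.
Rounding to the nearest integer gives P7 1, P1 15, P4 3, P6 6, P8 11 — total 36, matching the house size, so no adjustment is needed.
P6 receives 6.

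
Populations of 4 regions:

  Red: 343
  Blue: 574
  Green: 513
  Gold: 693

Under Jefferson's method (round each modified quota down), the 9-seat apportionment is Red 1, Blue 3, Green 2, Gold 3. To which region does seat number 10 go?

Gold

Priority for the next seat is population ÷ (current seats + 1).
Priorities: Red 171.500, Blue 143.500, Green 171.000, Gold 173.250.
Highest priority: Gold.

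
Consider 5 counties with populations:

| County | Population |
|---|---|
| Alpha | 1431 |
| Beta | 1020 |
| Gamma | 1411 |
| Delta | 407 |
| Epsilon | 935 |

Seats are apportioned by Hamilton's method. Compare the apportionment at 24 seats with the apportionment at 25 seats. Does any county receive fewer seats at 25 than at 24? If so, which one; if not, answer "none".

none

At 24 seats: Alpha 7, Beta 5, Gamma 6, Delta 2, Epsilon 4.
At 25 seats: Alpha 7, Beta 5, Gamma 7, Delta 2, Epsilon 4.
No county's allocation decreased.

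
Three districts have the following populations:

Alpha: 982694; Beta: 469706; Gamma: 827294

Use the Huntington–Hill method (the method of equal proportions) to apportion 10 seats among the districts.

With divisor 229278: modified quotas Alpha 4.286, Beta 2.049, Gamma 3.608.
Geometric-mean thresholds: Alpha √(4·5)=4.472, Beta √(2·3)=2.449, Gamma √(3·4)=3.464.
Each quota rounded against its threshold gives Alpha 4, Beta 2, Gamma 4 (total 10).

Alpha=4, Beta=2, Gamma=4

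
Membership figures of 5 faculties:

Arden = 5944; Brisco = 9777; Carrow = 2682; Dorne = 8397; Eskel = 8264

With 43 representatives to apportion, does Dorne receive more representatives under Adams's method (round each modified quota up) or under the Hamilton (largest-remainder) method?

Adams: Arden 7, Brisco 12, Carrow 4, Dorne 10, Eskel 10.
Hamilton: Arden 7, Brisco 12, Carrow 3, Dorne 11, Eskel 10.
Dorne gets 10 under Adams and 11 under Hamilton.

Hamilton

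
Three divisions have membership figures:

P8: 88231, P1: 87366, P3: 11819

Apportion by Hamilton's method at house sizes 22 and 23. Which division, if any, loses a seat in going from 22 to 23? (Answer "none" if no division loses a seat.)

At 22 seats: P8 10, P1 10, P3 2.
At 23 seats: P8 11, P1 11, P3 1.
P3 drops from 2 to 1.

P3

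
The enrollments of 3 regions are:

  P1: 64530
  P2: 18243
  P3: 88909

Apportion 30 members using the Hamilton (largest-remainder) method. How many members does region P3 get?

The standard divisor is 171682/30 ≈ 5722.733.
Standard quotas: P1 11.2761, P2 3.1878, P3 15.5361.
Lower quotas: P1 11, P2 3, P3 15 (sum 29, leaving 1 seat).
Remainders in descending order: P3 0.5361, P1 0.2761, P2 0.1878.
Largest remainder: P3 receives the extra seat.
P3 receives 16.

16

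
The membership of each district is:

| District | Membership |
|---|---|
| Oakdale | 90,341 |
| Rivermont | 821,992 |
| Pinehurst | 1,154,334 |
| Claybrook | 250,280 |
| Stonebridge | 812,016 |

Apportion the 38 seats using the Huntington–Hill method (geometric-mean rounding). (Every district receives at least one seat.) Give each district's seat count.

Oakdale: 1; Rivermont: 10; Pinehurst: 14; Claybrook: 3; Stonebridge: 10

With divisor 82611: modified quotas Oakdale 1.094, Rivermont 9.950, Pinehurst 13.973, Claybrook 3.030, Stonebridge 9.829.
Geometric-mean thresholds: Oakdale √(1·2)=1.414, Rivermont √(9·10)=9.487, Pinehurst √(13·14)=13.491, Claybrook √(3·4)=3.464, Stonebridge √(9·10)=9.487.
Each quota rounded against its threshold gives Oakdale 1, Rivermont 10, Pinehurst 14, Claybrook 3, Stonebridge 10 (total 38).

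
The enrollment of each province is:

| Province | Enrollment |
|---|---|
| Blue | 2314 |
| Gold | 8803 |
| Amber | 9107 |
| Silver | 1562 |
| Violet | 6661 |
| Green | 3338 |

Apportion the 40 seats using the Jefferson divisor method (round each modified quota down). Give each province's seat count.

Blue 3, Gold 11, Amber 12, Silver 2, Violet 8, Green 4

Standard divisor 31785/40 ≈ 794.625; standard quotas: Blue 2.912, Gold 11.078, Amber 11.461, Silver 1.966, Violet 8.383, Green 4.201.
Rounding down gives 2, 11, 11, 1, 8, 4 = 37 seats, so the divisor must be adjusted.
With modified divisor 750: modified quotas Blue 3.085, Gold 11.737, Amber 12.143, Silver 2.083, Violet 8.881, Green 4.451.
Rounding down: Blue 3, Gold 11, Amber 12, Silver 2, Violet 8, Green 4 (total 40).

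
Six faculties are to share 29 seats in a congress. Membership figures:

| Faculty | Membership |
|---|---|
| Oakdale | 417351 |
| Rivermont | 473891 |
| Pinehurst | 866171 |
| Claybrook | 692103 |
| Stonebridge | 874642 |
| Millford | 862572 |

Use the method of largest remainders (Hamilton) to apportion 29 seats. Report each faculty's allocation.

The standard divisor is 4186730/29 = 144370.
Standard quotas: Oakdale 2.8908, Rivermont 3.2825, Pinehurst 5.9997, Claybrook 4.7940, Stonebridge 6.0583, Millford 5.9747.
Lower quotas: Oakdale 2, Rivermont 3, Pinehurst 5, Claybrook 4, Stonebridge 6, Millford 5 (sum 25, leaving 4 seats).
Remainders in descending order: Pinehurst 0.9997, Millford 0.9747, Oakdale 0.8908, Claybrook 0.7940, Rivermont 0.2825, Stonebridge 0.0583.
The surplus seats go to Pinehurst, Millford, Oakdale, Claybrook.

Oakdale 3; Rivermont 3; Pinehurst 6; Claybrook 5; Stonebridge 6; Millford 6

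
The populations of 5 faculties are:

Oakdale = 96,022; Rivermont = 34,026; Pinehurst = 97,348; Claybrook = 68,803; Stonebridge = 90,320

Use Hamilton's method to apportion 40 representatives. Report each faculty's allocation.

Oakdale 10, Rivermont 4, Pinehurst 10, Claybrook 7, Stonebridge 9

Total 386519; standard divisor 386519/40 ≈ 9662.975.
Standard quotas: Oakdale 9.9371, Rivermont 3.5213, Pinehurst 10.0743, Claybrook 7.1203, Stonebridge 9.3470.
Lower quotas: Oakdale 9, Rivermont 3, Pinehurst 10, Claybrook 7, Stonebridge 9 (sum 38, leaving 2 seats).
Remainders in descending order: Oakdale 0.9371, Rivermont 0.5213, Stonebridge 0.3470, Claybrook 0.1203, Pinehurst 0.0743.
The surplus seats go to Oakdale, Rivermont.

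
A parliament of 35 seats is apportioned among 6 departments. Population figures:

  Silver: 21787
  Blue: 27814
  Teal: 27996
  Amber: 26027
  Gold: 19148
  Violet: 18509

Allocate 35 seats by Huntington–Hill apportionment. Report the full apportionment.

With divisor 4077: modified quotas Silver 5.344, Blue 6.822, Teal 6.867, Amber 6.384, Gold 4.697, Violet 4.540.
Geometric-mean thresholds: Silver √(5·6)=5.477, Blue √(6·7)=6.481, Teal √(6·7)=6.481, Amber √(6·7)=6.481, Gold √(4·5)=4.472, Violet √(4·5)=4.472.
Each quota rounded against its threshold gives Silver 5, Blue 7, Teal 7, Amber 6, Gold 5, Violet 5 (total 35).

Silver 5; Blue 7; Teal 7; Amber 6; Gold 5; Violet 5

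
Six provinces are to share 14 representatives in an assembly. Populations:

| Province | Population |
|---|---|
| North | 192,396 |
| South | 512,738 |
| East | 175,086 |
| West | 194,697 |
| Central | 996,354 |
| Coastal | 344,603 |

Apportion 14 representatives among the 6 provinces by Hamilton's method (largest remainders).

North: 1; South: 3; East: 1; West: 1; Central: 6; Coastal: 2

Total 2415874; standard divisor 2415874/14 ≈ 172562.429.
Standard quotas: North 1.1149, South 2.9713, East 1.0146, West 1.1283, Central 5.7739, Coastal 1.9970.
Lower quotas: North 1, South 2, East 1, West 1, Central 5, Coastal 1 (sum 11, leaving 3 seats).
Remainders in descending order: Coastal 0.9970, South 0.9713, Central 0.7739, West 0.1283, North 0.1149, East 0.0146.
Largest remainders: Coastal, South, Central receive the extra seats.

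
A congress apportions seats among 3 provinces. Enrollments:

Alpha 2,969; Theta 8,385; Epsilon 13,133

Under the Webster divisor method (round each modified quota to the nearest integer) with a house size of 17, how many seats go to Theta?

6

Standard divisor 24487/17 ≈ 1440.412; standard quotas: Alpha 2.061, Theta 5.821, Epsilon 9.118.
Rounding to the nearest integer gives Alpha 2, Theta 6, Epsilon 9 — total 17, matching the house size, so no adjustment is needed.
Theta receives 6.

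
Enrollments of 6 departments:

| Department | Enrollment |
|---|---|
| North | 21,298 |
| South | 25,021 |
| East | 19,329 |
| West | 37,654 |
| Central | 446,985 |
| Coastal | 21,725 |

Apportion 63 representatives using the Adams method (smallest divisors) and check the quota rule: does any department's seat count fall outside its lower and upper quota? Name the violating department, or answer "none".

Central

Standard quotas: North 2.346, South 2.756, East 2.129, West 4.147, Central 49.230, Coastal 2.393.
Adams allocation: North 3, South 3, East 3, West 4, Central 47, Coastal 3.
Central has quota 49.230 (lower 49, upper 50) but receives 47 — outside the quota interval.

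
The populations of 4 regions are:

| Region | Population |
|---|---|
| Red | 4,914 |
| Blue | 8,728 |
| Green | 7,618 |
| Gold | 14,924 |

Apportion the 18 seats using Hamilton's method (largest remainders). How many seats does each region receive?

Standard divisor: 36184 ÷ 18 ≈ 2010.222.
Standard quotas: Red 2.4445, Blue 4.3418, Green 3.7896, Gold 7.4241.
Lower quotas: Red 2, Blue 4, Green 3, Gold 7 (sum 16, leaving 2 seats).
Remainders in descending order: Green 0.7896, Red 0.4445, Gold 0.4241, Blue 0.3418.
The surplus seats go to Green, Red.

Red=3, Blue=4, Green=4, Gold=7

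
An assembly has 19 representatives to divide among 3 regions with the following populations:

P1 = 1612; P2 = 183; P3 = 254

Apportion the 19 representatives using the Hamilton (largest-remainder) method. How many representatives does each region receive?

P1: 15, P2: 2, P3: 2

Total 2049; standard divisor 2049/19 ≈ 107.842.
Standard quotas: P1 14.948, P2 1.697, P3 2.355.
Lower quotas: P1 14, P2 1, P3 2 (sum 17, leaving 2 seats).
Remainders in descending order: P1 0.948, P2 0.697, P3 0.355.
Largest remainders: P1, P2 receive the extra seats.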